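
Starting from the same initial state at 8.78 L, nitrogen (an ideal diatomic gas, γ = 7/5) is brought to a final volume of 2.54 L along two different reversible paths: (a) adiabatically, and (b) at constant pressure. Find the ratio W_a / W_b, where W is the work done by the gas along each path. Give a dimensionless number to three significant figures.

Path (a) adiabatic: W = P₁V₁(1 − (V₁/V₂)^(γ−1))/(γ−1) → W_a/(P₁V₁) = -1.606.
Path (b) isobaric: W = P₁(V₂ − V₁) → W_b/(P₁V₁) = -0.7107.
W_a / W_b = -1.606 / -0.7107 = 2.26.

W_a / W_b ≈ 2.26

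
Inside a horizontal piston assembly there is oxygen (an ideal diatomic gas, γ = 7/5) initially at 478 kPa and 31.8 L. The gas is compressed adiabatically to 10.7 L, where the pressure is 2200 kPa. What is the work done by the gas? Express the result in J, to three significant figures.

Adiabatic: W = (P₁V₁ − P₂V₂)/(γ − 1) with γ = 7/5.
P₁V₁ = 15200 J, P₂V₂ = 23540 J.
W = (15200 − 23540) / 0.4 = -20849 J.

W ≈ -20800 J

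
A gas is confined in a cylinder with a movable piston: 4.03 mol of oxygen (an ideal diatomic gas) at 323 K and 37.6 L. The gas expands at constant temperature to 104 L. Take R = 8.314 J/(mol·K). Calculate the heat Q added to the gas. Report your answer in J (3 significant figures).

Q ≈ 11000 J

Isothermal ⇒ ΔU = 0, so Q = W = nRT ln(V₂/V₁).
Q = (4.03)(8.314)(323) ln(104/37.6) = 10822 × 1.017 = 11010 J.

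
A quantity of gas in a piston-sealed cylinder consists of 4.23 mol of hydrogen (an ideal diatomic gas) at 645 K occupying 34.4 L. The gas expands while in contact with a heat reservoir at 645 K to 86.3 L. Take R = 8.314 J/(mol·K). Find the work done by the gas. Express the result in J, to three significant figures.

Isothermal: W = nRT ln(V₂/V₁).
W = (4.23)(8.314)(645) × ln(86.3/34.4)
  = 22684 × 0.9198
W_by_gas = 20864 J.

W ≈ 20900 J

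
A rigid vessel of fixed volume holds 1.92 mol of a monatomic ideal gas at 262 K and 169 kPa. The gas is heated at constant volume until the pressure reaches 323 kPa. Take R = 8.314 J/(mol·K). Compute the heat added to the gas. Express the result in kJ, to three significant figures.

Constant volume ⇒ W = 0, so Q = ΔU = nCᵥΔT with Cᵥ = 3R/2 = 12.47 J/(mol·K).
At constant V, T₂/T₁ = P₂/P₁ ⇒ ΔT = T₁(P₂/P₁ − 1) = 262·(323/169 − 1) = 238.7 K.
ΔU = (1.92)(12.47)(238.7) = 5717 J.

Q ≈ 5.72 kJ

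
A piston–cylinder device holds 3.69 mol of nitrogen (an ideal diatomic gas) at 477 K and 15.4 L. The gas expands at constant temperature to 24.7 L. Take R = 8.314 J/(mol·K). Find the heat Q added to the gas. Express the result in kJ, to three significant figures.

Isothermal ⇒ ΔU = 0, so Q = W = nRT ln(V₂/V₁).
Q = (3.69)(8.314)(477) ln(24.7/15.4) = 14634 × 0.4724 = 6913 J.

Q ≈ 6.91 kJ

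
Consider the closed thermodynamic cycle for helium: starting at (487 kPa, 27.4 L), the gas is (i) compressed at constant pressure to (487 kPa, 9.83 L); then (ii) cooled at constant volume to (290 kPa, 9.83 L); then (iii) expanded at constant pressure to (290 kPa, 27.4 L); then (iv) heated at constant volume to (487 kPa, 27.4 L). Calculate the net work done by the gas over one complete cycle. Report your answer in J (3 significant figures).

Constant-volume legs do no work.
W(i) = (487)(9.83 − 27.4) = -8557 J; W(iii) = (290)(27.4 − 9.83) = 5095 J.
W_net = -8557 + 5095 = -3461 J (the counter-clockwise enclosed area).

W_net ≈ -3460 J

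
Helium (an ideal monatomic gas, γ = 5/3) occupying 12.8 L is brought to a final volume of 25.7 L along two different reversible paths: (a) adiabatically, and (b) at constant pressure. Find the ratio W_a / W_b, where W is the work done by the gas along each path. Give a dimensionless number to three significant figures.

W_a / W_b ≈ 0.553

Path (a) adiabatic: W = P₁V₁(1 − (V₁/V₂)^(γ−1))/(γ−1) → W_a/(P₁V₁) = 0.5575.
Path (b) isobaric: W = P₁(V₂ − V₁) → W_b/(P₁V₁) = 1.008.
W_a / W_b = 0.5575 / 1.008 = 0.5532.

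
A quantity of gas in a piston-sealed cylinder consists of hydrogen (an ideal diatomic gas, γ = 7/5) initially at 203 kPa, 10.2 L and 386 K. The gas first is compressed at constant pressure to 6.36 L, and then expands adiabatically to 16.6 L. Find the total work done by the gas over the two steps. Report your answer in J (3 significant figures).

W_total ≈ 249 J

Step 1 (isobaric): W = PΔV = (203 kPa)(6.36 − 10.2 L) = -779.5 J.
After step 1: P = 203 kPa, V = 6.36 L, T = 240.7 K.
Step 2 (adiabatic): W = (P₁V₁ − P₂V₂)/(γ−1) = (1291 − 879.6)/0.4 = 1029 J.
W_total = -779.5 + 1029 = 249.1 J.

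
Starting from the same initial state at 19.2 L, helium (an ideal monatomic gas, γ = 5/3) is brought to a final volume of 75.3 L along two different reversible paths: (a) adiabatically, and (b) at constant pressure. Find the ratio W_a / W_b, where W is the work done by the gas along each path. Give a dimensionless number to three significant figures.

Path (a) adiabatic: W = P₁V₁(1 − (V₁/V₂)^(γ−1))/(γ−1) → W_a/(P₁V₁) = 0.8968.
Path (b) isobaric: W = P₁(V₂ − V₁) → W_b/(P₁V₁) = 2.922.
W_a / W_b = 0.8968 / 2.922 = 0.3069.

W_a / W_b ≈ 0.307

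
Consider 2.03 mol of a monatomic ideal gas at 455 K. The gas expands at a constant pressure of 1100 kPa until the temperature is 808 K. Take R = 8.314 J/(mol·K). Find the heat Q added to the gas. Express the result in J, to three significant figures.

Isobaric: W = nRΔT = (2.03)(8.314)(353) = 5958 J.
ΔU = nCᵥΔT with Cᵥ = 3R/2: ΔU = (2.03)(12.47)(353) = 8937 J.
Q = ΔU + W = 8937 + 5958 = 14894 J.

Q ≈ 14900 J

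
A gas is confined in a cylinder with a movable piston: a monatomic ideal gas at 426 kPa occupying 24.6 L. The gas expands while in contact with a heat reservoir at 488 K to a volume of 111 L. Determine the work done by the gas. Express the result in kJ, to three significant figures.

W ≈ 15.8 kJ

Isothermal: W = nRT ln(V₂/V₁) = P₁V₁ ln(V₂/V₁).
P₁V₁ = (426 kPa)(24.6 L) = 10480 J.
W = 10480 × ln(111/24.6) = 10480 × 1.507
W_by_gas = 15790 J.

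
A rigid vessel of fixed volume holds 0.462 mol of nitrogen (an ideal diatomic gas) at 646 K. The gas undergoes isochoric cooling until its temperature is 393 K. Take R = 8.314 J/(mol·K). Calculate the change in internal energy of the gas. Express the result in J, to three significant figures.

Constant volume ⇒ W = 0, so Q = ΔU = nCᵥΔT with Cᵥ = 5R/2 = 20.79 J/(mol·K).
ΔU = (0.462)(20.79)(393 − 646) = -2429 J.

ΔU ≈ -2430 J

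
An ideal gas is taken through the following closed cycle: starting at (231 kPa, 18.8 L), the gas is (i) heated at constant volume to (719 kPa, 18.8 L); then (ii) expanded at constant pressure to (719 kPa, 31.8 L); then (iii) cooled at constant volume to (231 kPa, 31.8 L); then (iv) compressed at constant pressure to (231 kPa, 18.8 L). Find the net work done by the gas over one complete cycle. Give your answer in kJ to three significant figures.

Constant-volume legs do no work.
W(ii) = (719)(31.8 − 18.8) = 9347 J; W(iv) = (231)(18.8 − 31.8) = -3003 J.
W_net = 9347 − 3003 = 6344 J (the clockwise enclosed area).

W_net ≈ 6.34 kJ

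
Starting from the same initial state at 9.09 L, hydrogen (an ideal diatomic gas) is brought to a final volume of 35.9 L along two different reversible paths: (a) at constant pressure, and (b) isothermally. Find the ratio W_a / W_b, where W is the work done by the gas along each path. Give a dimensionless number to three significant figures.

Path (a) isobaric: W = P₁(V₂ − V₁) → W_a/(P₁V₁) = 2.949.
Path (b) isothermal: W = P₁V₁ ln(V₂/V₁) → W_b/(P₁V₁) = 1.374.
W_a / W_b = 2.949 / 1.374 = 2.147.

W_a / W_b ≈ 2.15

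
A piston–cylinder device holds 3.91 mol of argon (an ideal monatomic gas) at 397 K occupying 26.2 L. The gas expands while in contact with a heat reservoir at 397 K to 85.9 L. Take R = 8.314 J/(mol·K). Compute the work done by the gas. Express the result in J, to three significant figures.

Isothermal: W = nRT ln(V₂/V₁).
W = (3.91)(8.314)(397) × ln(85.9/26.2)
  = 12906 × 1.187
W_by_gas = 15324 J.

W ≈ 15300 J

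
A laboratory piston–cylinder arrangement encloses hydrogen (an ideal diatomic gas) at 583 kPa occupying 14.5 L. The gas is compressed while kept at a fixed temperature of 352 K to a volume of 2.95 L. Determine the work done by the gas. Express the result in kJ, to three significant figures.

Isothermal: W = nRT ln(V₂/V₁) = P₁V₁ ln(V₂/V₁).
P₁V₁ = (583 kPa)(14.5 L) = 8454 J.
W = 8454 × ln(2.95/14.5) = 8454 × -1.592
W_by_gas = -13461 J.

W ≈ -13.5 kJ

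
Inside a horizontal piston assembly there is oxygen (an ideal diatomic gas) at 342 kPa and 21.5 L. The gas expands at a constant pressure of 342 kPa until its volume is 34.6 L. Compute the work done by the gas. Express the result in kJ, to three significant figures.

W ≈ 4.48 kJ

Isobaric: W = P ΔV.
W = (342 kPa)(34.6 − 21.5 L) = (342)(13.1) = 4480 J.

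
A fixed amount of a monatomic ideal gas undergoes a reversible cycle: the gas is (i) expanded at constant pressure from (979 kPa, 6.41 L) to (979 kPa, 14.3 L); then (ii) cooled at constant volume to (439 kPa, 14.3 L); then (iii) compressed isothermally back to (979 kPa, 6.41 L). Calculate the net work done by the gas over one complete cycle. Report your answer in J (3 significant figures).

W_net ≈ 2690 J

Leg (i): W = PΔV = (979)(14.3 − 6.41) = 7724 J.
Leg (ii): W = 0.
Leg (iii): W = PᵢVᵢ ln(V_f/Vᵢ) = (6278) ln(6.41/14.3) = -5037 J.
W_net = 7724 − 5037 = 2687 J.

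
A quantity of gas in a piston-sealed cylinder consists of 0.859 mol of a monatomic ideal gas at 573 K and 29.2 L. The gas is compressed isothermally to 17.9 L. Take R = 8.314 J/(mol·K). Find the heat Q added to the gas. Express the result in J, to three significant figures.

Isothermal ⇒ ΔU = 0, so Q = W = nRT ln(V₂/V₁).
Q = (0.859)(8.314)(573) ln(17.9/29.2) = 4092 × -0.4894 = -2003 J.

Q ≈ -2000 J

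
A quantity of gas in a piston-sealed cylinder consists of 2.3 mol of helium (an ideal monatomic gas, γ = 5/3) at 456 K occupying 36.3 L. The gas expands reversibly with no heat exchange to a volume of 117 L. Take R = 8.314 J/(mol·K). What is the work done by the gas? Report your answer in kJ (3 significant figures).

W ≈ 7.09 kJ

Adiabatic: TV^(γ−1) = const with γ = 5/3.
T₂ = T₁ (V₁/V₂)^(γ−1) = 456 × (36.3/117)^0.667 = 456 × 0.4583 = 209 K.
W_by = nCᵥ(T₁ − T₂) = (2.3)(12.47)(456 − 209) = 7085 J.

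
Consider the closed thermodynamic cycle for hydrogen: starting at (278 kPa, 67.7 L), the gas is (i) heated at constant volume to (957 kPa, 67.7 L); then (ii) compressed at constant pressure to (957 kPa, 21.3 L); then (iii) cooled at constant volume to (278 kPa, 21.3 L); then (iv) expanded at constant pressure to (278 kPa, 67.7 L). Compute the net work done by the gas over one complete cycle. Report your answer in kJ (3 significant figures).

Constant-volume legs do no work.
W(ii) = (957)(21.3 − 67.7) = -44405 J; W(iv) = (278)(67.7 − 21.3) = 12899 J.
W_net = -44405 + 12899 = -31506 J (the counter-clockwise enclosed area).

W_net ≈ -31.5 kJ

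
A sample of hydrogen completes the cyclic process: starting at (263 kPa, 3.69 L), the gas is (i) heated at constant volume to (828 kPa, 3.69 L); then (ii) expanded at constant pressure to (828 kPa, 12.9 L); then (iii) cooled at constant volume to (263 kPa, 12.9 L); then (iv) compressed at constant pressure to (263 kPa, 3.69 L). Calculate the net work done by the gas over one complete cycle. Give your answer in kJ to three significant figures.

W_net ≈ 5.20 kJ

Constant-volume legs do no work.
W(ii) = (828)(12.9 − 3.69) = 7626 J; W(iv) = (263)(3.69 − 12.9) = -2422 J.
W_net = 7626 − 2422 = 5204 J (the clockwise enclosed area).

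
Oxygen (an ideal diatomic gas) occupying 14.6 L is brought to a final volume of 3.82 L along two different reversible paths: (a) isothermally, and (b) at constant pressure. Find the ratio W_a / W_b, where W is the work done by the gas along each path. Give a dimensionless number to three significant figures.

W_a / W_b ≈ 1.82

Path (a) isothermal: W = P₁V₁ ln(V₂/V₁) → W_a/(P₁V₁) = -1.341.
Path (b) isobaric: W = P₁(V₂ − V₁) → W_b/(P₁V₁) = -0.7384.
W_a / W_b = -1.341 / -0.7384 = 1.816.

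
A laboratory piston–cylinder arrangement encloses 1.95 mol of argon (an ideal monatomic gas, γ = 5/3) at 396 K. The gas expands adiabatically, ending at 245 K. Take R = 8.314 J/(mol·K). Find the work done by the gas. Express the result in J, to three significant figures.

Adiabatic ⇒ Q = 0, so W_by = −ΔU = nCᵥ(T₁ − T₂).
Cᵥ = 3R/2 = 12.47 J/(mol·K).
W = (1.95)(12.47)(396 − 245) = 3672 J.

W ≈ 3670 J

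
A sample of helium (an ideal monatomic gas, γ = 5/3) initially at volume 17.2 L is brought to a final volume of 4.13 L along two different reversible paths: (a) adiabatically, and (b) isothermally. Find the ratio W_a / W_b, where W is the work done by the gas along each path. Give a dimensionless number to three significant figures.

W_a / W_b ≈ 1.67

Path (a) adiabatic: W = P₁V₁(1 − (V₁/V₂)^(γ−1))/(γ−1) → W_a/(P₁V₁) = -2.383.
Path (b) isothermal: W = P₁V₁ ln(V₂/V₁) → W_b/(P₁V₁) = -1.427.
W_a / W_b = -2.383 / -1.427 = 1.67.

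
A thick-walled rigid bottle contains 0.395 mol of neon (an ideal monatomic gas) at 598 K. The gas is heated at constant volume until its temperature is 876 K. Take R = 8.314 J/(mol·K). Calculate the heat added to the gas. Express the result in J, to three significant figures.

Constant volume ⇒ W = 0, so Q = ΔU = nCᵥΔT with Cᵥ = 3R/2 = 12.47 J/(mol·K).
ΔU = (0.395)(12.47)(876 − 598) = 1369 J.

Q ≈ 1370 J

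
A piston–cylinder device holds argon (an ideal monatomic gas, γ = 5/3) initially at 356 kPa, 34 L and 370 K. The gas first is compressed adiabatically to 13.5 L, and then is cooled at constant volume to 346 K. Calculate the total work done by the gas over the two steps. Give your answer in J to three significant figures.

W_total ≈ -15500 J

Step 1 (adiabatic): W = (P₁V₁ − P₂V₂)/(γ−1) = (12104 − 22406)/0.667 = -15453 J.
Step 2 (isochoric): W = 0 (constant volume).
W_total = -15453 + 0 = -15453 J.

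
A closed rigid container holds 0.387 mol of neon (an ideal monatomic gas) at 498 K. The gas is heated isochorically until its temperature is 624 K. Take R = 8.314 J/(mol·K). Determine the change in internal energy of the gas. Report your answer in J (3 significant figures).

ΔU ≈ 608 J

Constant volume ⇒ W = 0, so Q = ΔU = nCᵥΔT with Cᵥ = 3R/2 = 12.47 J/(mol·K).
ΔU = (0.387)(12.47)(624 − 498) = 608.1 J.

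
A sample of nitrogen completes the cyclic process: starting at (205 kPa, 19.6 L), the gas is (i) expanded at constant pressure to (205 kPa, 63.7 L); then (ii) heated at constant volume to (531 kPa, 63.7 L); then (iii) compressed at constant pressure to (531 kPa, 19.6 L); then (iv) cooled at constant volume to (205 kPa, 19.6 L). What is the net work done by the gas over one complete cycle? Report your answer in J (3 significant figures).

Constant-volume legs do no work.
W(i) = (205)(63.7 − 19.6) = 9040 J; W(iii) = (531)(19.6 − 63.7) = -23417 J.
W_net = 9040 − 23417 = -14377 J (the counter-clockwise enclosed area).

W_net ≈ -14400 J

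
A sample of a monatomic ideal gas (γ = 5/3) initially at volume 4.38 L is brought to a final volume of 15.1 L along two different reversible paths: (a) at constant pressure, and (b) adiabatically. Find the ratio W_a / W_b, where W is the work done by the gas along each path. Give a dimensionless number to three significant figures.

W_a / W_b ≈ 2.90

Path (a) isobaric: W = P₁(V₂ − V₁) → W_a/(P₁V₁) = 2.447.
Path (b) adiabatic: W = P₁V₁(1 − (V₁/V₂)^(γ−1))/(γ−1) → W_b/(P₁V₁) = 0.8427.
W_a / W_b = 2.447 / 0.8427 = 2.904.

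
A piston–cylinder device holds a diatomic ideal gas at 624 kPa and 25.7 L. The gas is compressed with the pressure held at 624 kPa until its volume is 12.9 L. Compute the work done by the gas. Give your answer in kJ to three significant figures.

Isobaric: W = P ΔV.
W = (624 kPa)(12.9 − 25.7 L) = (624)(-12.8) = -7987 J.

W ≈ -7.99 kJ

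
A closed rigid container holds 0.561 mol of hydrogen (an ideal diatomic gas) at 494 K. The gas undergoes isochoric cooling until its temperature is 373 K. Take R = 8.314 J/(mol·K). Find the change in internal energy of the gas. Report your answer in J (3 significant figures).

Constant volume ⇒ W = 0, so Q = ΔU = nCᵥΔT with Cᵥ = 5R/2 = 20.79 J/(mol·K).
ΔU = (0.561)(20.79)(373 − 494) = -1411 J.

ΔU ≈ -1410 J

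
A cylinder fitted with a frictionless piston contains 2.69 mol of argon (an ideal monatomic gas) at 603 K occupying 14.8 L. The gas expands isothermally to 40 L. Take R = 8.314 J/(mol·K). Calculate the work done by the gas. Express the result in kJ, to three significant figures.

W ≈ 13.4 kJ

Isothermal: W = nRT ln(V₂/V₁).
W = (2.69)(8.314)(603) × ln(40/14.8)
  = 13486 × 0.9943
W_by_gas = 13408 J.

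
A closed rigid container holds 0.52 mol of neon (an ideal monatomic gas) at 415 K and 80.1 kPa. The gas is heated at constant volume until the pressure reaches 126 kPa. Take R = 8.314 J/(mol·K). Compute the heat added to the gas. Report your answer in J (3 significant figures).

Constant volume ⇒ W = 0, so Q = ΔU = nCᵥΔT with Cᵥ = 3R/2 = 12.47 J/(mol·K).
At constant V, T₂/T₁ = P₂/P₁ ⇒ ΔT = T₁(P₂/P₁ − 1) = 415·(126/80.1 − 1) = 237.8 K.
ΔU = (0.52)(12.47)(237.8) = 1542 J.

Q ≈ 1540 J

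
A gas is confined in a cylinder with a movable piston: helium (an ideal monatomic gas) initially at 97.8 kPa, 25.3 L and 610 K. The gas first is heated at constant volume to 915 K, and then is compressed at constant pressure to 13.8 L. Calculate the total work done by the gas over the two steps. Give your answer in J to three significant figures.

W_total ≈ -1690 J

Step 1 (isochoric): W = 0 (constant volume).
After step 1: P = 146.7 kPa (V unchanged).
Step 2 (isobaric): W = PΔV = (146.7 kPa)(13.8 − 25.3 L) = -1687 J.
W_total = 0 − 1687 = -1687 J.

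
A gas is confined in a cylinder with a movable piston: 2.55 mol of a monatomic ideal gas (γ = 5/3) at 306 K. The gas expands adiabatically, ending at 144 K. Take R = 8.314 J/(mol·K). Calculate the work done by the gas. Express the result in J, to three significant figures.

W ≈ 5150 J

Adiabatic ⇒ Q = 0, so W_by = −ΔU = nCᵥ(T₁ − T₂).
Cᵥ = 3R/2 = 12.47 J/(mol·K).
W = (2.55)(12.47)(306 − 144) = 5152 J.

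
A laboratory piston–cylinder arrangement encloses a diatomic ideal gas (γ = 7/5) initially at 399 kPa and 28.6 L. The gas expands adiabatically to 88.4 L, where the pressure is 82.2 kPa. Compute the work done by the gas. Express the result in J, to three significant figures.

W ≈ 10400 J

Adiabatic: W = (P₁V₁ − P₂V₂)/(γ − 1) with γ = 7/5.
P₁V₁ = 11411 J, P₂V₂ = 7266 J.
W = (11411 − 7266) / 0.4 = 10362 J.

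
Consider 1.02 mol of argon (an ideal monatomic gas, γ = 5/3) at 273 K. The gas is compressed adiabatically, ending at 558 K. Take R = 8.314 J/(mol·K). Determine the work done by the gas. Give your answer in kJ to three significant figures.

Adiabatic ⇒ Q = 0, so W_by = −ΔU = nCᵥ(T₁ − T₂).
Cᵥ = 3R/2 = 12.47 J/(mol·K).
W = (1.02)(12.47)(273 − 558) = -3625 J.

W ≈ -3.63 kJ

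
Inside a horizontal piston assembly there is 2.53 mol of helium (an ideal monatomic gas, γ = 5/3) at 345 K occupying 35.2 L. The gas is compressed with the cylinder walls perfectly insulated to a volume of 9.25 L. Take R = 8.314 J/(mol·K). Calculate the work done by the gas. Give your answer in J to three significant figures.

W ≈ -15600 J

Adiabatic: TV^(γ−1) = const with γ = 5/3.
T₂ = T₁ (V₁/V₂)^(γ−1) = 345 × (35.2/9.25)^0.667 = 345 × 2.437 = 840.9 K.
W_by = nCᵥ(T₁ − T₂) = (2.53)(12.47)(345 − 840.9) = -15647 J.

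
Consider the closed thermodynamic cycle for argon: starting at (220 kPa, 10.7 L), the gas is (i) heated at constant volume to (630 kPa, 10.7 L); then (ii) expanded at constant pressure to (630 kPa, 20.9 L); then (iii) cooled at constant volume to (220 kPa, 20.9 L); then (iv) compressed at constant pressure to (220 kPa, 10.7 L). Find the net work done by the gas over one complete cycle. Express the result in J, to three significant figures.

W_net ≈ 4180 J

Constant-volume legs do no work.
W(ii) = (630)(20.9 − 10.7) = 6426 J; W(iv) = (220)(10.7 − 20.9) = -2244 J.
W_net = 6426 − 2244 = 4182 J (the clockwise enclosed area).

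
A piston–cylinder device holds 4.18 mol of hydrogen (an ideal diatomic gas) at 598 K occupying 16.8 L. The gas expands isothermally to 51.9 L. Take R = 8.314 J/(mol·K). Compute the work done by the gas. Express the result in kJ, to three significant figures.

W ≈ 23.4 kJ

Isothermal: W = nRT ln(V₂/V₁).
W = (4.18)(8.314)(598) × ln(51.9/16.8)
  = 20782 × 1.128
W_by_gas = 23441 J.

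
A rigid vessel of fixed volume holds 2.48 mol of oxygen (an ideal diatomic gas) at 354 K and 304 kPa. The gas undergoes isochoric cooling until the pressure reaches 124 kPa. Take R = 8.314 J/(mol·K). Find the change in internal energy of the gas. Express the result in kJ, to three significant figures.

ΔU ≈ -10.8 kJ

Constant volume ⇒ W = 0, so Q = ΔU = nCᵥΔT with Cᵥ = 5R/2 = 20.79 J/(mol·K).
At constant V, T₂/T₁ = P₂/P₁ ⇒ ΔT = T₁(P₂/P₁ − 1) = 354·(124/304 − 1) = -209.6 K.
ΔU = (2.48)(20.79)(-209.6) = -10804 J.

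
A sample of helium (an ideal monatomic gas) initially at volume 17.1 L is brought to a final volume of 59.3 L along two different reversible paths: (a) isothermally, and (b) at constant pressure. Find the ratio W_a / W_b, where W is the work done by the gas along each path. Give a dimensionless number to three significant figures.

W_a / W_b ≈ 0.504

Path (a) isothermal: W = P₁V₁ ln(V₂/V₁) → W_a/(P₁V₁) = 1.244.
Path (b) isobaric: W = P₁(V₂ − V₁) → W_b/(P₁V₁) = 2.468.
W_a / W_b = 1.244 / 2.468 = 0.5039.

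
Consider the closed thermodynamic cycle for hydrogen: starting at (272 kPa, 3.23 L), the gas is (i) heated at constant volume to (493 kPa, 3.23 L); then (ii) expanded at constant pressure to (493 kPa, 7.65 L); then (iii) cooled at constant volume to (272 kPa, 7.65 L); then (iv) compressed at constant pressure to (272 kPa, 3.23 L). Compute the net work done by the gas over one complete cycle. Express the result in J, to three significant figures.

Constant-volume legs do no work.
W(ii) = (493)(7.65 − 3.23) = 2179 J; W(iv) = (272)(3.23 − 7.65) = -1202 J.
W_net = 2179 − 1202 = 976.8 J (the clockwise enclosed area).

W_net ≈ 977 J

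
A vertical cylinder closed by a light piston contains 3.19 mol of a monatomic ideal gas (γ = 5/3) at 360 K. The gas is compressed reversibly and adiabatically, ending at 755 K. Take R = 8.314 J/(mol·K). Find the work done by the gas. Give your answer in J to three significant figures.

Adiabatic ⇒ Q = 0, so W_by = −ΔU = nCᵥ(T₁ − T₂).
Cᵥ = 3R/2 = 12.47 J/(mol·K).
W = (3.19)(12.47)(360 − 755) = -15714 J.

W ≈ -15700 J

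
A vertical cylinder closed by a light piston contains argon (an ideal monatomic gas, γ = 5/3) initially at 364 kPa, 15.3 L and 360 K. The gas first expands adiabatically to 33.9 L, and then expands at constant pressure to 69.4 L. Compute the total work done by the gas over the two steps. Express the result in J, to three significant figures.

W_total ≈ 6870 J

Step 1 (adiabatic): W = (P₁V₁ − P₂V₂)/(γ−1) = (5569 − 3277)/0.667 = 3439 J.
After step 1: P = 96.66 kPa, V = 33.9 L, T = 211.8 K.
Step 2 (isobaric): W = PΔV = (96.66 kPa)(69.4 − 33.9 L) = 3431 J.
W_total = 3439 + 3431 = 6870 J.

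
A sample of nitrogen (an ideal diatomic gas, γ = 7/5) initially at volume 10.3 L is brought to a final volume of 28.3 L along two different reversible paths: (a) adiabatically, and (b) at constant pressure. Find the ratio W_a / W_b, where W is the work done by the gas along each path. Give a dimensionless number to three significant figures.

W_a / W_b ≈ 0.476

Path (a) adiabatic: W = P₁V₁(1 − (V₁/V₂)^(γ−1))/(γ−1) → W_a/(P₁V₁) = 0.8314.
Path (b) isobaric: W = P₁(V₂ − V₁) → W_b/(P₁V₁) = 1.748.
W_a / W_b = 0.8314 / 1.748 = 0.4757.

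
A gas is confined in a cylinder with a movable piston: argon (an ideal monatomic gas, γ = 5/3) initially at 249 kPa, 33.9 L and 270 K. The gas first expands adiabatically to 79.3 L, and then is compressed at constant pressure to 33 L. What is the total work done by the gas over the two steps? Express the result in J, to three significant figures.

Step 1 (adiabatic): W = (P₁V₁ − P₂V₂)/(γ−1) = (8441 − 4790)/0.667 = 5476 J.
After step 1: P = 60.41 kPa, V = 79.3 L, T = 153.2 K.
Step 2 (isobaric): W = PΔV = (60.41 kPa)(33 − 79.3 L) = -2797 J.
W_total = 5476 − 2797 = 2680 J.

W_total ≈ 2680 J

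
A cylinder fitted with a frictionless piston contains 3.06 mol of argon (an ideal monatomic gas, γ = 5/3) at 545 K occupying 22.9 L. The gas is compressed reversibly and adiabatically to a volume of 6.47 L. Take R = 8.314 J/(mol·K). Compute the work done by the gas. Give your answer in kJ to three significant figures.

W ≈ -27.5 kJ

Adiabatic: TV^(γ−1) = const with γ = 5/3.
T₂ = T₁ (V₁/V₂)^(γ−1) = 545 × (22.9/6.47)^0.667 = 545 × 2.322 = 1266 K.
W_by = nCᵥ(T₁ − T₂) = (3.06)(12.47)(545 − 1266) = -27505 J.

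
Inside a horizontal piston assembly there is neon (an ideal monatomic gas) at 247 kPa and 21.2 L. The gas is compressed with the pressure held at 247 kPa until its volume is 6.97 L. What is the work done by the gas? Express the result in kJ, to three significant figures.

Isobaric: W = P ΔV.
W = (247 kPa)(6.97 − 21.2 L) = (247)(-14.23) = -3515 J.

W ≈ -3.51 kJ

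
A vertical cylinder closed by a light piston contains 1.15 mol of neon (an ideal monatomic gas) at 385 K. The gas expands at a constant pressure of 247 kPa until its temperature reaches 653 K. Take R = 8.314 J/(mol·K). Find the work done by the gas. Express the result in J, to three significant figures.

W ≈ 2560 J

Isobaric: W = P ΔV = nR ΔT.
W = (1.15)(8.314)(653 − 385) = 2562 J.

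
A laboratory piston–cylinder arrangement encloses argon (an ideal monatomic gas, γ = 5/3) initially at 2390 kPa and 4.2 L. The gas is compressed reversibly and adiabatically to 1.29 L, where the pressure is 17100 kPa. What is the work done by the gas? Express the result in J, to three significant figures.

W ≈ -18000 J

Adiabatic: W = (P₁V₁ − P₂V₂)/(γ − 1) with γ = 5/3.
P₁V₁ = 10038 J, P₂V₂ = 22059 J.
W = (10038 − 22059) / 0.6667 = -18031 J.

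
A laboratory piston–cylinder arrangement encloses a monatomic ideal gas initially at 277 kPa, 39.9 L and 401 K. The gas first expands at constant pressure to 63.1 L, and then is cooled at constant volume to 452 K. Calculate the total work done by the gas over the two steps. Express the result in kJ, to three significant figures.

Step 1 (isobaric): W = PΔV = (277 kPa)(63.1 − 39.9 L) = 6426 J.
Step 2 (isochoric): W = 0 (constant volume).
W_total = 6426 + 0 = 6426 J.

W_total ≈ 6.43 kJ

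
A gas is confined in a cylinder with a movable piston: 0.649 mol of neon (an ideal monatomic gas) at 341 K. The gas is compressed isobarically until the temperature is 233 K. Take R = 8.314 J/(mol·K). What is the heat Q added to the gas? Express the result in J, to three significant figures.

Q ≈ -1460 J

Isobaric: W = nRΔT = (0.649)(8.314)(-108) = -582.7 J.
ΔU = nCᵥΔT with Cᵥ = 3R/2: ΔU = (0.649)(12.47)(-108) = -874.1 J.
Q = ΔU + W = -874.1 − 582.7 = -1457 J.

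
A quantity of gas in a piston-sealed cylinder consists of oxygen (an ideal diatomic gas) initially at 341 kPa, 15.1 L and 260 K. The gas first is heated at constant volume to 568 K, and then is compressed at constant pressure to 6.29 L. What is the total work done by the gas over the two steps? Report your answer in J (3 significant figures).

W_total ≈ -6560 J

Step 1 (isochoric): W = 0 (constant volume).
After step 1: P = 745 kPa (V unchanged).
Step 2 (isobaric): W = PΔV = (745 kPa)(6.29 − 15.1 L) = -6563 J.
W_total = 0 − 6563 = -6563 J.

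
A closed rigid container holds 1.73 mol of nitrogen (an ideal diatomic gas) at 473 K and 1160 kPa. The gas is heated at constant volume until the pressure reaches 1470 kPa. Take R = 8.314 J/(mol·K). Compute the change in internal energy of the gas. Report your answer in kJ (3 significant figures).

ΔU ≈ 4.55 kJ

Constant volume ⇒ W = 0, so Q = ΔU = nCᵥΔT with Cᵥ = 5R/2 = 20.79 J/(mol·K).
At constant V, T₂/T₁ = P₂/P₁ ⇒ ΔT = T₁(P₂/P₁ − 1) = 473·(1470/1160 − 1) = 126.4 K.
ΔU = (1.73)(20.79)(126.4) = 4545 J.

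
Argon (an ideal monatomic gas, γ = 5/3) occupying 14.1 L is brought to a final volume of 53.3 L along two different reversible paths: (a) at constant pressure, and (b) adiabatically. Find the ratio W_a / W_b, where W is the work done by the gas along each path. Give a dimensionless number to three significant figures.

W_a / W_b ≈ 3.15

Path (a) isobaric: W = P₁(V₂ − V₁) → W_a/(P₁V₁) = 2.78.
Path (b) adiabatic: W = P₁V₁(1 − (V₁/V₂)^(γ−1))/(γ−1) → W_b/(P₁V₁) = 0.8819.
W_a / W_b = 2.78 / 0.8819 = 3.153.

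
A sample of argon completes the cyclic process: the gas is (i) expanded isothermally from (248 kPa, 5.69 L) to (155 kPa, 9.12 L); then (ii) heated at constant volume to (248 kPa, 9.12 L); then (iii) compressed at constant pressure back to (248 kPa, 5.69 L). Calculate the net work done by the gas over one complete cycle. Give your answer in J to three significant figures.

W_net ≈ -185 J

Leg (i): W = PᵢVᵢ ln(V_f/Vᵢ) = (1411) ln(9.12/5.69) = 665.7 J.
Leg (ii): W = 0.
Leg (iii): W = PΔV = (248)(5.69 − 9.12) = -850.6 J.
W_net = 665.7 − 850.6 = -184.9 J.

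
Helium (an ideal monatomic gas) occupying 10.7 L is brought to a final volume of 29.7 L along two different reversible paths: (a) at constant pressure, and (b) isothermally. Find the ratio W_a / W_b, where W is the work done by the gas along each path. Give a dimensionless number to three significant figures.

Path (a) isobaric: W = P₁(V₂ − V₁) → W_a/(P₁V₁) = 1.776.
Path (b) isothermal: W = P₁V₁ ln(V₂/V₁) → W_b/(P₁V₁) = 1.021.
W_a / W_b = 1.776 / 1.021 = 1.739.

W_a / W_b ≈ 1.74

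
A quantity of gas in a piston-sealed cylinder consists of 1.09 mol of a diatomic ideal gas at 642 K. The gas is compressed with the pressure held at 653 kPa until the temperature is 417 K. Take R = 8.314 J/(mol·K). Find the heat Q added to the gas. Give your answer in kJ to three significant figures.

Q ≈ -7.14 kJ

Isobaric: W = nRΔT = (1.09)(8.314)(-225) = -2039 J.
ΔU = nCᵥΔT with Cᵥ = 5R/2: ΔU = (1.09)(20.79)(-225) = -5098 J.
Q = ΔU + W = -5098 − 2039 = -7137 J.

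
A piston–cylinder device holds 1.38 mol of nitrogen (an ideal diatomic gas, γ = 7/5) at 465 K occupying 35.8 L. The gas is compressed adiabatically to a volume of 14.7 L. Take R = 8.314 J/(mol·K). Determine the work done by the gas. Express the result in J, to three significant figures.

Adiabatic: TV^(γ−1) = const with γ = 7/5.
T₂ = T₁ (V₁/V₂)^(γ−1) = 465 × (35.8/14.7)^0.4 = 465 × 1.428 = 663.9 K.
W_by = nCᵥ(T₁ − T₂) = (1.38)(20.79)(465 − 663.9) = -5704 J.

W ≈ -5700 J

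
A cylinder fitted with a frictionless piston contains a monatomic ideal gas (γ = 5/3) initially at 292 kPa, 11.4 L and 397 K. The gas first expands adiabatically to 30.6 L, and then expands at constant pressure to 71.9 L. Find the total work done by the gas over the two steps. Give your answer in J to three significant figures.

W_total ≈ 4730 J

Step 1 (adiabatic): W = (P₁V₁ − P₂V₂)/(γ−1) = (3329 − 1723)/0.667 = 2408 J.
After step 1: P = 56.32 kPa, V = 30.6 L, T = 205.5 K.
Step 2 (isobaric): W = PΔV = (56.32 kPa)(71.9 − 30.6 L) = 2326 J.
W_total = 2408 + 2326 = 4734 J.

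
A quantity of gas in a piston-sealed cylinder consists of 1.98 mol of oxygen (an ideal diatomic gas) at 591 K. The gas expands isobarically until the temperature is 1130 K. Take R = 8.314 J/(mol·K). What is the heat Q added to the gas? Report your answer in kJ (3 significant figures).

Isobaric: W = nRΔT = (1.98)(8.314)(539) = 8873 J.
ΔU = nCᵥΔT with Cᵥ = 5R/2: ΔU = (1.98)(20.79)(539) = 22182 J.
Q = ΔU + W = 22182 + 8873 = 31055 J.

Q ≈ 31.1 kJ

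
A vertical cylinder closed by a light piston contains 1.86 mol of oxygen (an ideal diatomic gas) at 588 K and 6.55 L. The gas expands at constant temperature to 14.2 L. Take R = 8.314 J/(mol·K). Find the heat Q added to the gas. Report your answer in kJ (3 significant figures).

Q ≈ 7.04 kJ

Isothermal ⇒ ΔU = 0, so Q = W = nRT ln(V₂/V₁).
Q = (1.86)(8.314)(588) ln(14.2/6.55) = 9093 × 0.7738 = 7036 J.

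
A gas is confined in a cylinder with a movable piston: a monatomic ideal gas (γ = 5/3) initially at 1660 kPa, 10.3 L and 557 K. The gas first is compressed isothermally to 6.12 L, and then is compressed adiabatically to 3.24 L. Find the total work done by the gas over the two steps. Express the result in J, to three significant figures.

Step 1 (isothermal): W = P₁V₁ ln(V₂/V₁) = (17098) ln(6.12/10.3) = -8901 J.
After step 1: P = 2794 kPa, V = 6.12 L, T = 557 K.
Step 2 (adiabatic): W = (P₁V₁ − P₂V₂)/(γ−1) = (17098 − 26127)/0.667 = -13543 J.
W_total = -8901 − 13543 = -22444 J.

W_total ≈ -22400 J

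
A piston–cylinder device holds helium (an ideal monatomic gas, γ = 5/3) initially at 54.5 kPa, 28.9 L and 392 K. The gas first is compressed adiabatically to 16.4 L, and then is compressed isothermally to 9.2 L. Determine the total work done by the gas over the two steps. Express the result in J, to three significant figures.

W_total ≈ -2410 J

Step 1 (adiabatic): W = (P₁V₁ − P₂V₂)/(γ−1) = (1575 − 2298)/0.667 = -1084 J.
After step 1: P = 140.1 kPa, V = 16.4 L, T = 571.9 K.
Step 2 (isothermal): W = P₁V₁ ln(V₂/V₁) = (2298) ln(9.2/16.4) = -1328 J.
W_total = -1084 − 1328 = -2413 J.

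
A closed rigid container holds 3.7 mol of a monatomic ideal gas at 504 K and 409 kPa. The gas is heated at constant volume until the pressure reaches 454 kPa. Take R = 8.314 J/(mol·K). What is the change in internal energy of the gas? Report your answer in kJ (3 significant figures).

Constant volume ⇒ W = 0, so Q = ΔU = nCᵥΔT with Cᵥ = 3R/2 = 12.47 J/(mol·K).
At constant V, T₂/T₁ = P₂/P₁ ⇒ ΔT = T₁(P₂/P₁ − 1) = 504·(454/409 − 1) = 55.45 K.
ΔU = (3.7)(12.47)(55.45) = 2559 J.

ΔU ≈ 2.56 kJ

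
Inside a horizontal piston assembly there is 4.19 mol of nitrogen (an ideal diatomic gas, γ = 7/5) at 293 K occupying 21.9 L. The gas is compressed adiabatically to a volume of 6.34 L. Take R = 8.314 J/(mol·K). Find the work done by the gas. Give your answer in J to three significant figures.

W ≈ -16400 J

Adiabatic: TV^(γ−1) = const with γ = 7/5.
T₂ = T₁ (V₁/V₂)^(γ−1) = 293 × (21.9/6.34)^0.4 = 293 × 1.642 = 481.1 K.
W_by = nCᵥ(T₁ − T₂) = (4.19)(20.79)(293 − 481.1) = -16379 J.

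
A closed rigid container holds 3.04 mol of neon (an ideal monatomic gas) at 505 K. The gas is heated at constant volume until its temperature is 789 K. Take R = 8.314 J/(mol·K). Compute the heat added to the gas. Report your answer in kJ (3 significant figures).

Q ≈ 10.8 kJ

Constant volume ⇒ W = 0, so Q = ΔU = nCᵥΔT with Cᵥ = 3R/2 = 12.47 J/(mol·K).
ΔU = (3.04)(12.47)(789 − 505) = 10767 J.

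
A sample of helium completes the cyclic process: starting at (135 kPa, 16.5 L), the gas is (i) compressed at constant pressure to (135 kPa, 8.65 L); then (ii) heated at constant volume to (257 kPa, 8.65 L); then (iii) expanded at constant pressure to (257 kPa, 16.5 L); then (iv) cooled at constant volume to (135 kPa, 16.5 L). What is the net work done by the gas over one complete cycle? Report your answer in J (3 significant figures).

W_net ≈ 958 J

Constant-volume legs do no work.
W(i) = (135)(8.65 − 16.5) = -1060 J; W(iii) = (257)(16.5 − 8.65) = 2017 J.
W_net = -1060 + 2017 = 957.7 J (the clockwise enclosed area).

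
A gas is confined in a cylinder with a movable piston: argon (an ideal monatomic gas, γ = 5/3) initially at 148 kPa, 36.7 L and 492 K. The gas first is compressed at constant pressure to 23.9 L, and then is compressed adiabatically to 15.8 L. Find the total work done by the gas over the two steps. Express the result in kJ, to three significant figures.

Step 1 (isobaric): W = PΔV = (148 kPa)(23.9 − 36.7 L) = -1894 J.
After step 1: P = 148 kPa, V = 23.9 L, T = 320.4 K.
Step 2 (adiabatic): W = (P₁V₁ − P₂V₂)/(γ−1) = (3537 − 4661)/0.667 = -1686 J.
W_total = -1894 − 1686 = -3580 J.

W_total ≈ -3.58 kJ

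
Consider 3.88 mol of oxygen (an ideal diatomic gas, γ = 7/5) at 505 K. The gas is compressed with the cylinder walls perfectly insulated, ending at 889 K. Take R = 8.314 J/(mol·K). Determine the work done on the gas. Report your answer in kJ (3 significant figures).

W ≈ 31.0 kJ

Adiabatic ⇒ Q = 0, so W_by = −ΔU = nCᵥ(T₁ − T₂).
Cᵥ = 5R/2 = 20.79 J/(mol·K).
W = (3.88)(20.79)(505 − 889) = -30968 J.
Work on gas = −W_by = 30968 J.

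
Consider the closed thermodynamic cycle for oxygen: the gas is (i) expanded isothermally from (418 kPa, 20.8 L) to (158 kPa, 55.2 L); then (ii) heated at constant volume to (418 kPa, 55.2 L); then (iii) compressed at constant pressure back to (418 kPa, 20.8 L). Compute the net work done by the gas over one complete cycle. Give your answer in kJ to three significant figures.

W_net ≈ -5.89 kJ

Leg (i): W = PᵢVᵢ ln(V_f/Vᵢ) = (8694) ln(55.2/20.8) = 8486 J.
Leg (ii): W = 0.
Leg (iii): W = PΔV = (418)(20.8 − 55.2) = -14379 J.
W_net = 8486 − 14379 = -5893 J.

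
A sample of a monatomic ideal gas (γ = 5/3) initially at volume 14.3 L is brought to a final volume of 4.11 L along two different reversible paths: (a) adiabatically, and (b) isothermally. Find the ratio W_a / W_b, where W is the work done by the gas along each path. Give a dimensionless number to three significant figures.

Path (a) adiabatic: W = P₁V₁(1 − (V₁/V₂)^(γ−1))/(γ−1) → W_a/(P₁V₁) = -1.944.
Path (b) isothermal: W = P₁V₁ ln(V₂/V₁) → W_b/(P₁V₁) = -1.247.
W_a / W_b = -1.944 / -1.247 = 1.559.

W_a / W_b ≈ 1.56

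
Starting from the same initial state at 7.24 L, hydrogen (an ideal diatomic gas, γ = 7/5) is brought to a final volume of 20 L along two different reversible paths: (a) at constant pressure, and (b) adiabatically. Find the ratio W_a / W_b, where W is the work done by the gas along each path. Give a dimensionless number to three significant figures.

Path (a) isobaric: W = P₁(V₂ − V₁) → W_a/(P₁V₁) = 1.762.
Path (b) adiabatic: W = P₁V₁(1 − (V₁/V₂)^(γ−1))/(γ−1) → W_b/(P₁V₁) = 0.835.
W_a / W_b = 1.762 / 0.835 = 2.111.

W_a / W_b ≈ 2.11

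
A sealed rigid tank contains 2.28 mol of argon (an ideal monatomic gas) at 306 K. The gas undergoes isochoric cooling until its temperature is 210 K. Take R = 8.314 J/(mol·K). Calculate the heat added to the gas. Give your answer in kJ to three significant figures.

Constant volume ⇒ W = 0, so Q = ΔU = nCᵥΔT with Cᵥ = 3R/2 = 12.47 J/(mol·K).
ΔU = (2.28)(12.47)(210 − 306) = -2730 J.

Q ≈ -2.73 kJ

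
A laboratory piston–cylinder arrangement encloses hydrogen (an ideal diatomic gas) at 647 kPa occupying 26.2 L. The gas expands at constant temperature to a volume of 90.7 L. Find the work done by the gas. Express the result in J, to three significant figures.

W ≈ 21100 J

Isothermal: W = nRT ln(V₂/V₁) = P₁V₁ ln(V₂/V₁).
P₁V₁ = (647 kPa)(26.2 L) = 16951 J.
W = 16951 × ln(90.7/26.2) = 16951 × 1.242
W_by_gas = 21050 J.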